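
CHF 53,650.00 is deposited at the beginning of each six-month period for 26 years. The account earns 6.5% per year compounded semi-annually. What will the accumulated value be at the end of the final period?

CHF 7,287,648.36

This is an annuity due: 52 deposits of CHF 53,650.00 at the beginning of each six-month period.
Periodic rate r = 0.065/2 per half-year; n is counted in half-years.
FV = PMT × [((1+r)^n − 1)/r] × (1+r) = 53,650 × [(1+r)^52 − 1] / r × (1+r) = CHF 7,287,648.36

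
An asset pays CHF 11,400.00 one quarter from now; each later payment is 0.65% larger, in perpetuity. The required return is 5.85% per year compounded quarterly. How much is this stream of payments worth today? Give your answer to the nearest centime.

CHF 1,403,076.92

Periodic rate r = 0.0585/4 per quarter.
Growing perpetuity (Gordon): PV = PMT₁ / (r − g) = 11,400 / (r − 0.0065) = CHF 1,403,076.92.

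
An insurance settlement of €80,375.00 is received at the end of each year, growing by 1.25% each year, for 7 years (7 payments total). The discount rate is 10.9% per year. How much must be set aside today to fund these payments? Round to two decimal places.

Periodic rate r = 0.109 per year.
Growing ordinary annuity: PV = PMT₁ × [1 − ((1+g)/(1+r))^n] / (r − g) = 80,375 × [1 − ((1+0.0125)/(1+r))^7] / (r − 0.0125) = €392,510.92.

€392,510.92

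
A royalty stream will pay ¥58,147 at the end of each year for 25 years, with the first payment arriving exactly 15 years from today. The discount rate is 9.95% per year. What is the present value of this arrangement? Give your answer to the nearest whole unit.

Ordinary annuity of 25 payments, first payment at period 15.
Periodic rate r = 0.0995 per year.
The ordinary-annuity PV formula values the stream one period before the first payment (period 14); discount that back 14 periods:
PV₀ = 58,147 × [1 − (1+r)^−25] / r × (1+r)^−14 = ¥140,414

¥140,414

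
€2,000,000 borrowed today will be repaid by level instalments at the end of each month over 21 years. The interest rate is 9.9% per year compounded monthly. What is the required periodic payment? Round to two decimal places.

Level ordinary annuity; solve PV = PMT × [(1 − (1+r)^−n)/r] for PMT.
Periodic rate r = 0.099/12 per month; n is counted in months.
With n = 252: PMT = 2,000,000 / ([(1 − (1+r)^−n)/r]) = €18,881.45

€18,881.45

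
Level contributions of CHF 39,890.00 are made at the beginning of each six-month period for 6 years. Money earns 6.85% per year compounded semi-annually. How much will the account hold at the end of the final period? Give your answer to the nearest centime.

This is an annuity due: 12 deposits of CHF 39,890.00 at the beginning of each six-month period.
Periodic rate r = 0.0685/2 per half-year; n is counted in half-years.
FV = PMT × [((1+r)^n − 1)/r] × (1+r) = 39,890 × [(1+r)^12 − 1] / r × (1+r) = CHF 599,848.96

CHF 599,848.96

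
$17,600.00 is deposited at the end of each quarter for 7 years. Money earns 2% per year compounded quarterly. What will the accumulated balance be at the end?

$527,551.59

This is an ordinary annuity: 28 deposits of $17,600.00 at the end of each quarter.
Periodic rate r = 0.02/4 per quarter; n is counted in quarters.
FV = PMT × [((1+r)^n − 1)/r] = 17,600 × [(1+r)^28 − 1] / r = $527,551.59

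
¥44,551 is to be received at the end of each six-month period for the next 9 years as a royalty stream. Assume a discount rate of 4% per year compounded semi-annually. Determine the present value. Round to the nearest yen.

This is an ordinary annuity: 18 payments of ¥44,551 at the end of each six-month period.
Periodic rate r = 0.04/2 per half-year; n is counted in half-years.
PV = PMT × [(1 − (1+r)^−n)/r] = 44,551 × [1 − (1+r)^−18] / r = ¥667,910

¥667,910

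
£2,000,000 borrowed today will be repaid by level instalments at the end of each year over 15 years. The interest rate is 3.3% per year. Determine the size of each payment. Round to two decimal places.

Level ordinary annuity; solve PV = PMT × [(1 − (1+r)^−n)/r] for PMT.
Periodic rate r = 0.033 per year.
With n = 15: PMT = 2,000,000 / ([(1 − (1+r)^−n)/r]) = £171,189.44

£171,189.44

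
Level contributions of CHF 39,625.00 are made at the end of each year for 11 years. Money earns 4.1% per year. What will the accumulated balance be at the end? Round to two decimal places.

CHF 537,175.11

This is an ordinary annuity: 11 deposits of CHF 39,625.00 at the end of each year.
Periodic rate r = 0.041 per year.
FV = PMT × [((1+r)^n − 1)/r] = 39,625 × [(1+r)^11 − 1] / r = CHF 537,175.11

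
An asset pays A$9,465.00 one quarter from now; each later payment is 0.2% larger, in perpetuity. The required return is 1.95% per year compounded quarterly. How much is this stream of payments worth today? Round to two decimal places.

Periodic rate r = 0.0195/4 per quarter.
Growing perpetuity (Gordon): PV = PMT₁ / (r − g) = 9,465 / (r − 0.002) = A$3,292,173.91.

A$3,292,173.91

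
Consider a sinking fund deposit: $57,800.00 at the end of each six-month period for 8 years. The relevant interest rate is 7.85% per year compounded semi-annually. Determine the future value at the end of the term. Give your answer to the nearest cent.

This is an ordinary annuity: 16 deposits of $57,800.00 at the end of each six-month period.
Periodic rate r = 0.0785/2 per half-year; n is counted in half-years.
FV = PMT × [((1+r)^n − 1)/r] = 57,800 × [(1+r)^16 − 1] / r = $1,253,908.66

$1,253,908.66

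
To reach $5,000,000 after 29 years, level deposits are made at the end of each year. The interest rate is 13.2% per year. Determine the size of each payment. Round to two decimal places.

$18,624.44

Level ordinary annuity; solve FV = PMT × [((1+r)^n − 1)/r] for PMT.
Periodic rate r = 0.132 per year.
With n = 29: PMT = 5,000,000 / ([((1+r)^n − 1)/r]) = $18,624.44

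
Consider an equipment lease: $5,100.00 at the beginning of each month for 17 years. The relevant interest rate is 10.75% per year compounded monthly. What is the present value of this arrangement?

This is an annuity due: 204 payments of $5,100.00 at the beginning of each month.
Periodic rate r = 0.1075/12 per month; n is counted in months.
PV = PMT × [(1 − (1+r)^−n)/r] × (1+r) = 5,100 × [1 − (1+r)^−204] / r × (1+r) = $481,275.04

$481,275.04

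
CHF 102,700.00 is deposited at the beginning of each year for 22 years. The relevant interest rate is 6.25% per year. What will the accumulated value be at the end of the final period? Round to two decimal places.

CHF 4,880,169.96

This is an annuity due: 22 deposits of CHF 102,700.00 at the beginning of each year.
Periodic rate r = 0.0625 per year.
FV = PMT × [((1+r)^n − 1)/r] × (1+r) = 102,700 × [(1+r)^22 − 1] / r × (1+r) = CHF 4,880,169.96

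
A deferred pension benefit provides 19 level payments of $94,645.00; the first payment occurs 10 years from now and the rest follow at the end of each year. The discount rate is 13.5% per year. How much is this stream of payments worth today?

$204,060.88

Ordinary annuity of 19 payments, first payment at period 10.
Periodic rate r = 0.135 per year.
The ordinary-annuity PV formula values the stream one period before the first payment (period 9); discount that back 9 periods:
PV₀ = 94,645 × [1 − (1+r)^−19] / r × (1+r)^−9 = $204,060.88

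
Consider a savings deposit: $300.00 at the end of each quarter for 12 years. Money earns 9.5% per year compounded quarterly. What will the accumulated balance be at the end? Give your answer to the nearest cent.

This is an ordinary annuity: 48 deposits of $300.00 at the end of each quarter.
Periodic rate r = 0.095/4 per quarter; n is counted in quarters.
FV = PMT × [((1+r)^n − 1)/r] = 300 × [(1+r)^48 − 1] / r = $26,341.57

$26,341.57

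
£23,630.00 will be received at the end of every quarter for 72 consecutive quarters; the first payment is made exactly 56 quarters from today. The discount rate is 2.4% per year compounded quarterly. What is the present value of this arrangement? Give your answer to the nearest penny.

Ordinary annuity of 72 payments, first payment at period 56.
Periodic rate r = 0.024/4 per quarter; n is counted in quarters.
The ordinary-annuity PV formula values the stream one period before the first payment (period 55); discount that back 55 periods:
PV₀ = 23,630 × [1 − (1+r)^−72] / r × (1+r)^−55 = £991,818.22

£991,818.22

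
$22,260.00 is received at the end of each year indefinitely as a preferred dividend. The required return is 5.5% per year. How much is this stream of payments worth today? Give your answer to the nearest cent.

$404,727.27

Periodic rate r = 0.055 per year.
Level perpetuity: PV = PMT / r = 22,260 / (0.055) = $404,727.27.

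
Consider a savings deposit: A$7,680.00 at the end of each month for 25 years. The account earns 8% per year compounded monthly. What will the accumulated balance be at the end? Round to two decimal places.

This is an ordinary annuity: 300 deposits of A$7,680.00 at the end of each month.
Periodic rate r = 0.08/12 per month; n is counted in months.
FV = PMT × [((1+r)^n − 1)/r] = 7,680 × [(1+r)^300 − 1] / r = A$7,303,882.71

A$7,303,882.71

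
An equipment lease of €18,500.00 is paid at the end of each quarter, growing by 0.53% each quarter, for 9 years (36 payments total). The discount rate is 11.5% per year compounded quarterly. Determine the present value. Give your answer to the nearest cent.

€444,943.89

Periodic rate r = 0.115/4 per quarter; n is counted in quarters.
Growing ordinary annuity: PV = PMT₁ × [1 − ((1+g)/(1+r))^n] / (r − g) = 18,500 × [1 − ((1+0.0053)/(1+r))^36] / (r − 0.0053) = €444,943.89.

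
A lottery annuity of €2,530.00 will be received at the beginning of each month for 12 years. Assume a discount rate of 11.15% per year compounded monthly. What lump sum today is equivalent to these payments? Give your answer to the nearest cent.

€202,266.47

This is an annuity due: 144 payments of €2,530.00 at the beginning of each month.
Periodic rate r = 0.1115/12 per month; n is counted in months.
PV = PMT × [(1 − (1+r)^−n)/r] × (1+r) = 2,530 × [1 − (1+r)^−144] / r × (1+r) = €202,266.47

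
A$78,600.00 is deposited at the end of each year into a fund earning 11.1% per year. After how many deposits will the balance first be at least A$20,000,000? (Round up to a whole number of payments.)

33 payments

Periodic rate r = 0.111 per year.
Ordinary annuity FV: 20,000,000 = 78,600 × [((1+r)^n − 1)/r].
(1+r)^n = 1 + 20,000,000 × r / 78,600, so n = ln(1 + 20,000,000·r/78,600) / ln(1+r) = 32.07.
Round up to a whole number of payments: n = 33.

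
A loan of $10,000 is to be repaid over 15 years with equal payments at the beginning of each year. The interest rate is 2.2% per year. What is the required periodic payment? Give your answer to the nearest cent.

$772.94

Level annuity due; solve PV = PMT × [(1 − (1+r)^−n)/r] × (1+r) for PMT.
Periodic rate r = 0.022 per year.
With n = 15: PMT = 10,000 / ([(1 − (1+r)^−n)/r] × (1+r)) = $772.94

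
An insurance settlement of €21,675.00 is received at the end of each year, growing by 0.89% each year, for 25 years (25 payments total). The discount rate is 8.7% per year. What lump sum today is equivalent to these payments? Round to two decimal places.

Periodic rate r = 0.087 per year.
Growing ordinary annuity: PV = PMT₁ × [1 − ((1+g)/(1+r))^n] / (r − g) = 21,675 × [1 − ((1+0.0089)/(1+r))^25] / (r − 0.0089) = €234,498.69.

€234,498.69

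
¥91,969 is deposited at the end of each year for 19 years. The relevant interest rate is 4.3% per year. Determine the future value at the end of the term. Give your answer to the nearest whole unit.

¥2,620,834

This is an ordinary annuity: 19 deposits of ¥91,969 at the end of each year.
Periodic rate r = 0.043 per year.
FV = PMT × [((1+r)^n − 1)/r] = 91,969 × [(1+r)^19 − 1] / r = ¥2,620,834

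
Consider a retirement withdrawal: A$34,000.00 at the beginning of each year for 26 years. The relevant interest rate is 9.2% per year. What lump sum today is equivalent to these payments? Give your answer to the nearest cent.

This is an annuity due: 26 payments of A$34,000.00 at the beginning of each year.
Periodic rate r = 0.092 per year.
PV = PMT × [(1 − (1+r)^−n)/r] × (1+r) = 34,000 × [1 − (1+r)^−26] / r × (1+r) = A$362,627.36

A$362,627.36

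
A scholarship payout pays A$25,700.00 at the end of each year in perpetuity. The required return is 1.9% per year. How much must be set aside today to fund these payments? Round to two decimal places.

A$1,352,631.58

Periodic rate r = 0.019 per year.
Level perpetuity: PV = PMT / r = 25,700 / (0.019) = A$1,352,631.58.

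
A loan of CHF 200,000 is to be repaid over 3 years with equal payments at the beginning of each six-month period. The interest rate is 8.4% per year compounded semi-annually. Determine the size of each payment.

Level annuity due; solve PV = PMT × [(1 − (1+r)^−n)/r] × (1+r) for PMT.
Periodic rate r = 0.084/2 per half-year; n is counted in half-years.
With n = 6: PMT = 200,000 / ([(1 − (1+r)^−n)/r] × (1+r)) = CHF 36,853.32

CHF 36,853.32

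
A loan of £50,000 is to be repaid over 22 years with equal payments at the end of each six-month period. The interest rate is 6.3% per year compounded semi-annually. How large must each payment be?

£2,115.45

Level ordinary annuity; solve PV = PMT × [(1 − (1+r)^−n)/r] for PMT.
Periodic rate r = 0.063/2 per half-year; n is counted in half-years.
With n = 44: PMT = 50,000 / ([(1 − (1+r)^−n)/r]) = £2,115.45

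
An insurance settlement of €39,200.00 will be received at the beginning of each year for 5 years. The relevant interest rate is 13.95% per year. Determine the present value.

This is an annuity due: 5 payments of €39,200.00 at the beginning of each year.
Periodic rate r = 0.1395 per year.
PV = PMT × [(1 − (1+r)^−n)/r] × (1+r) = 39,200 × [1 − (1+r)^−5] / r × (1+r) = €153,534.69

€153,534.69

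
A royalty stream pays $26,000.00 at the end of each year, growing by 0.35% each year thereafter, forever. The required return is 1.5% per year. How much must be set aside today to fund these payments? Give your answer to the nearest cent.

Periodic rate r = 0.015 per year.
Growing perpetuity (Gordon): PV = PMT₁ / (r − g) = 26,000 / (r − 0.0035) = $2,260,869.57.

$2,260,869.57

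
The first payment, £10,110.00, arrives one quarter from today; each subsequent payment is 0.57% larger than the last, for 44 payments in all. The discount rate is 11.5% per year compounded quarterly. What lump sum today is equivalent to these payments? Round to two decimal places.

£276,781.83

Periodic rate r = 0.115/4 per quarter; n is counted in quarters.
Growing ordinary annuity: PV = PMT₁ × [1 − ((1+g)/(1+r))^n] / (r − g) = 10,110 × [1 − ((1+0.0057)/(1+r))^44] / (r − 0.0057) = £276,781.83.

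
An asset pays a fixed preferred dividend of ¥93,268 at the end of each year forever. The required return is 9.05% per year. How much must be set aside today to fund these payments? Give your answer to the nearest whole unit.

¥1,030,586

Periodic rate r = 0.0905 per year.
Level perpetuity: PV = PMT / r = 93,268 / (0.0905) = ¥1,030,586.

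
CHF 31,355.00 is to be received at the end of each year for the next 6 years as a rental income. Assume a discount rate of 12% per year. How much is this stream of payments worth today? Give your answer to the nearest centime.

This is an ordinary annuity: 6 payments of CHF 31,355.00 at the end of each year.
Periodic rate r = 0.12 per year.
PV = PMT × [(1 − (1+r)^−n)/r] = 31,355 × [1 − (1+r)^−6] / r = CHF 128,913.18

CHF 128,913.18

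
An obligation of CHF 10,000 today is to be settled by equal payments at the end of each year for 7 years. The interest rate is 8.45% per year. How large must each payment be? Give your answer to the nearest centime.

CHF 1,950.38

Level ordinary annuity; solve PV = PMT × [(1 − (1+r)^−n)/r] for PMT.
Periodic rate r = 0.0845 per year.
With n = 7: PMT = 10,000 / ([(1 − (1+r)^−n)/r]) = CHF 1,950.38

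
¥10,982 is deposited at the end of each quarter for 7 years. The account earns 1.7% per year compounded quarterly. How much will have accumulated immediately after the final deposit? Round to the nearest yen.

¥325,806

This is an ordinary annuity: 28 deposits of ¥10,982 at the end of each quarter.
Periodic rate r = 0.017/4 per quarter; n is counted in quarters.
FV = PMT × [((1+r)^n − 1)/r] = 10,982 × [(1+r)^28 − 1] / r = ¥325,806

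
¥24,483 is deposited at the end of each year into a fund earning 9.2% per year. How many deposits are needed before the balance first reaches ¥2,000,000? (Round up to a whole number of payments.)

Periodic rate r = 0.092 per year.
Ordinary annuity FV: 2,000,000 = 24,483 × [((1+r)^n − 1)/r].
(1+r)^n = 1 + 2,000,000 × r / 24,483, so n = ln(1 + 2,000,000·r/24,483) / ln(1+r) = 24.34.
Round up to a whole number of payments: n = 25.

25 payments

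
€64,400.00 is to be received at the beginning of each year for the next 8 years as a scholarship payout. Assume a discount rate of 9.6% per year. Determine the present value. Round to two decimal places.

This is an annuity due: 8 payments of €64,400.00 at the beginning of each year.
Periodic rate r = 0.096 per year.
PV = PMT × [(1 − (1+r)^−n)/r] × (1+r) = 64,400 × [1 − (1+r)^−8] / r × (1+r) = €382,098.34

€382,098.34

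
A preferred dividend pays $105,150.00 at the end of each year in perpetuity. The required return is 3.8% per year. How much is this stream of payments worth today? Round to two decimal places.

$2,767,105.26

Periodic rate r = 0.038 per year.
Level perpetuity: PV = PMT / r = 105,150 / (0.038) = $2,767,105.26.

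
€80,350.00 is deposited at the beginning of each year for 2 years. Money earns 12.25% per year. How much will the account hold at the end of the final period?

€191,434.38

This is an annuity due: 2 deposits of €80,350.00 at the beginning of each year.
Periodic rate r = 0.1225 per year.
FV = PMT × [((1+r)^n − 1)/r] × (1+r) = 80,350 × [(1+r)^2 − 1] / r × (1+r) = €191,434.38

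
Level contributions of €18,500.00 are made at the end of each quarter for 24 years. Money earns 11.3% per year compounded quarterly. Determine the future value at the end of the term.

€8,843,090.24

This is an ordinary annuity: 96 deposits of €18,500.00 at the end of each quarter.
Periodic rate r = 0.113/4 per quarter; n is counted in quarters.
FV = PMT × [((1+r)^n − 1)/r] = 18,500 × [(1+r)^96 − 1] / r = €8,843,090.24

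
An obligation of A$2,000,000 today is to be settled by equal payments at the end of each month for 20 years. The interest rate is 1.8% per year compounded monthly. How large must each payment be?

A$9,929.32

Level ordinary annuity; solve PV = PMT × [(1 − (1+r)^−n)/r] for PMT.
Periodic rate r = 0.018/12 per month; n is counted in months.
With n = 240: PMT = 2,000,000 / ([(1 − (1+r)^−n)/r]) = A$9,929.32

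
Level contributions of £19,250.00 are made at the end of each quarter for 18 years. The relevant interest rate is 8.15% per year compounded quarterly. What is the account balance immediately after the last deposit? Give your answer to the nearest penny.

£3,092,034.87

This is an ordinary annuity: 72 deposits of £19,250.00 at the end of each quarter.
Periodic rate r = 0.0815/4 per quarter; n is counted in quarters.
FV = PMT × [((1+r)^n − 1)/r] = 19,250 × [(1+r)^72 − 1] / r = £3,092,034.87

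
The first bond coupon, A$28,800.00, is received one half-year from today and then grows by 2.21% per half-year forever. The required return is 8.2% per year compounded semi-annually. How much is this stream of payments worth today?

Periodic rate r = 0.082/2 per half-year.
Growing perpetuity (Gordon): PV = PMT₁ / (r − g) = 28,800 / (r − 0.0221) = A$1,523,809.52.

A$1,523,809.52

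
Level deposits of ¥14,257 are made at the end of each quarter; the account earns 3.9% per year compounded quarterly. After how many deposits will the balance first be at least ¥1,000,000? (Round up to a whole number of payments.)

Periodic rate r = 0.039/4 per quarter; n is counted in quarters.
Ordinary annuity FV: 1,000,000 = 14,257 × [((1+r)^n − 1)/r].
(1+r)^n = 1 + 1,000,000 × r / 14,257, so n = ln(1 + 1,000,000·r/14,257) / ln(1+r) = 53.71.
Round up to a whole number of payments: n = 54.

54 payments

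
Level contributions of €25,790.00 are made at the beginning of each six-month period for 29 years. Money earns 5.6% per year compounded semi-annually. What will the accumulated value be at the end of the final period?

€3,750,858.01

This is an annuity due: 58 deposits of €25,790.00 at the beginning of each six-month period.
Periodic rate r = 0.056/2 per half-year; n is counted in half-years.
FV = PMT × [((1+r)^n − 1)/r] × (1+r) = 25,790 × [(1+r)^58 − 1] / r × (1+r) = €3,750,858.01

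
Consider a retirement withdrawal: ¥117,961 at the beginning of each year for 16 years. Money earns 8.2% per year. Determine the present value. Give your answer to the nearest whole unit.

This is an annuity due: 16 payments of ¥117,961 at the beginning of each year.
Periodic rate r = 0.082 per year.
PV = PMT × [(1 − (1+r)^−n)/r] × (1+r) = 117,961 × [1 − (1+r)^−16] / r × (1+r) = ¥1,115,431

¥1,115,431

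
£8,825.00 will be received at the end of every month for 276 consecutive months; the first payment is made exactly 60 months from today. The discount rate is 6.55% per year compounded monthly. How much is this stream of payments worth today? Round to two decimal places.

£911,636.39

Ordinary annuity of 276 payments, first payment at period 60.
Periodic rate r = 0.0655/12 per month; n is counted in months.
The ordinary-annuity PV formula values the stream one period before the first payment (period 59); discount that back 59 periods:
PV₀ = 8,825 × [1 − (1+r)^−276] / r × (1+r)^−59 = £911,636.39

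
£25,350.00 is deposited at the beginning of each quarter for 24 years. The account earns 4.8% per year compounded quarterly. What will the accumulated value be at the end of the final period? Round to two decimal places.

This is an annuity due: 96 deposits of £25,350.00 at the beginning of each quarter.
Periodic rate r = 0.048/4 per quarter; n is counted in quarters.
FV = PMT × [((1+r)^n − 1)/r] × (1+r) = 25,350 × [(1+r)^96 − 1] / r × (1+r) = £4,581,177.68

£4,581,177.68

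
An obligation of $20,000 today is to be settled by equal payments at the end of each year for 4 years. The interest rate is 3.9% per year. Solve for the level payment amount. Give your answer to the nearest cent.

$5,496.82

Level ordinary annuity; solve PV = PMT × [(1 − (1+r)^−n)/r] for PMT.
Periodic rate r = 0.039 per year.
With n = 4: PMT = 20,000 / ([(1 − (1+r)^−n)/r]) = $5,496.82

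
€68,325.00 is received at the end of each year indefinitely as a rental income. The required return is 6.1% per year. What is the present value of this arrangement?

Periodic rate r = 0.061 per year.
Level perpetuity: PV = PMT / r = 68,325 / (0.061) = €1,120,081.97.

€1,120,081.97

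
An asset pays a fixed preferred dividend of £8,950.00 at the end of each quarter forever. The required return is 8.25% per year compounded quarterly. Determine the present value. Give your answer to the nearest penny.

£433,939.39

Periodic rate r = 0.0825/4 per quarter.
Level perpetuity: PV = PMT / r = 8,950 / (0.0825/4) = £433,939.39.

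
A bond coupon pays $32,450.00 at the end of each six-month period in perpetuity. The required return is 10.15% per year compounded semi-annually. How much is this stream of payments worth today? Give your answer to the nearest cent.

Periodic rate r = 0.1015/2 per half-year.
Level perpetuity: PV = PMT / r = 32,450 / (0.1015/2) = $639,408.87.

$639,408.87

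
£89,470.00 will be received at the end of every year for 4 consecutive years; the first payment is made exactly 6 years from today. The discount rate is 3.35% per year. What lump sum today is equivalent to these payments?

£279,707.10

Ordinary annuity of 4 payments, first payment at period 6.
Periodic rate r = 0.0335 per year.
The ordinary-annuity PV formula values the stream one period before the first payment (period 5); discount that back 5 periods:
PV₀ = 89,470 × [1 − (1+r)^−4] / r × (1+r)^−5 = £279,707.10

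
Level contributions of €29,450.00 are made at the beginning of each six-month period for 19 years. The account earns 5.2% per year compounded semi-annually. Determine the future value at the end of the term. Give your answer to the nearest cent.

This is an annuity due: 38 deposits of €29,450.00 at the beginning of each six-month period.
Periodic rate r = 0.052/2 per half-year; n is counted in half-years.
FV = PMT × [((1+r)^n − 1)/r] × (1+r) = 29,450 × [(1+r)^38 − 1] / r × (1+r) = €1,920,044.96

€1,920,044.96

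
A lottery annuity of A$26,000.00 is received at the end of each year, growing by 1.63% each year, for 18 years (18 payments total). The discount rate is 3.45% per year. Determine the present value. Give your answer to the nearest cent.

A$390,690.07

Periodic rate r = 0.0345 per year.
Growing ordinary annuity: PV = PMT₁ × [1 − ((1+g)/(1+r))^n] / (r − g) = 26,000 × [1 − ((1+0.0163)/(1+r))^18] / (r − 0.0163) = A$390,690.07.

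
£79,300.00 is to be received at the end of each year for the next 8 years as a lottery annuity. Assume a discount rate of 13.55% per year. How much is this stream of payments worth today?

£373,483.34

This is an ordinary annuity: 8 payments of £79,300.00 at the end of each year.
Periodic rate r = 0.1355 per year.
PV = PMT × [(1 − (1+r)^−n)/r] = 79,300 × [1 − (1+r)^−8] / r = £373,483.34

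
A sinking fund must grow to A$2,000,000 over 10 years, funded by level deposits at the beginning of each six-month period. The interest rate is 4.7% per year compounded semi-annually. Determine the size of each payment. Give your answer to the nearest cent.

Level annuity due; solve FV = PMT × [((1+r)^n − 1)/r] × (1+r) for PMT.
Periodic rate r = 0.047/2 per half-year; n is counted in half-years.
With n = 20: PMT = 2,000,000 / ([((1+r)^n − 1)/r] × (1+r)) = A$77,658.50

A$77,658.50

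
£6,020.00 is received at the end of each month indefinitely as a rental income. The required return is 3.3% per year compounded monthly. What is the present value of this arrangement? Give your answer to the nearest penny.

£2,189,090.91

Periodic rate r = 0.033/12 per month.
Level perpetuity: PV = PMT / r = 6,020 / (0.033/12) = £2,189,090.91.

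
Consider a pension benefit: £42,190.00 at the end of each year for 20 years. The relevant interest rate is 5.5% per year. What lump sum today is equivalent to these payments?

£504,186.64

This is an ordinary annuity: 20 payments of £42,190.00 at the end of each year.
Periodic rate r = 0.055 per year.
PV = PMT × [(1 − (1+r)^−n)/r] = 42,190 × [1 − (1+r)^−20] / r = £504,186.64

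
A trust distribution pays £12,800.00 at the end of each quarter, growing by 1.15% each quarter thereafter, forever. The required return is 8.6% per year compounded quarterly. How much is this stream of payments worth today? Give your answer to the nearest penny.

£1,280,000.00

Periodic rate r = 0.086/4 per quarter.
Growing perpetuity (Gordon): PV = PMT₁ / (r − g) = 12,800 / (r − 0.0115) = £1,280,000.00.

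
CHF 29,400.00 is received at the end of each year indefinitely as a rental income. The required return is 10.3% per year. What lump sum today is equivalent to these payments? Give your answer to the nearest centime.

CHF 285,436.89

Periodic rate r = 0.103 per year.
Level perpetuity: PV = PMT / r = 29,400 / (0.103) = CHF 285,436.89.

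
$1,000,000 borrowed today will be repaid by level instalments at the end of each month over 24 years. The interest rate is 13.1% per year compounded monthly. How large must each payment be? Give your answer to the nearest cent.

$11,417.33

Level ordinary annuity; solve PV = PMT × [(1 − (1+r)^−n)/r] for PMT.
Periodic rate r = 0.131/12 per month; n is counted in months.
With n = 288: PMT = 1,000,000 / ([(1 − (1+r)^−n)/r]) = $11,417.33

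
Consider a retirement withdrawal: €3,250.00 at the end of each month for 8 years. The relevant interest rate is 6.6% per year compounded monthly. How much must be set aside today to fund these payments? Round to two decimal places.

This is an ordinary annuity: 96 payments of €3,250.00 at the end of each month.
Periodic rate r = 0.066/12 per month; n is counted in months.
PV = PMT × [(1 − (1+r)^−n)/r] = 3,250 × [1 − (1+r)^−96] / r = €241,896.19

€241,896.19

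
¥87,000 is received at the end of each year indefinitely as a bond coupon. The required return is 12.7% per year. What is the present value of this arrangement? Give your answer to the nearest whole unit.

¥685,039

Periodic rate r = 0.127 per year.
Level perpetuity: PV = PMT / r = 87,000 / (0.127) = ¥685,039.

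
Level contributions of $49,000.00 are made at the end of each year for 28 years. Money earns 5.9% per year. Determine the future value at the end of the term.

This is an ordinary annuity: 28 deposits of $49,000.00 at the end of each year.
Periodic rate r = 0.059 per year.
FV = PMT × [((1+r)^n − 1)/r] = 49,000 × [(1+r)^28 − 1] / r = $3,304,067.26

$3,304,067.26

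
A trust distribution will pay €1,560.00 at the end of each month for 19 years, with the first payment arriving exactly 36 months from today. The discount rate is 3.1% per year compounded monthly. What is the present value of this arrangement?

€245,352.82

Ordinary annuity of 228 payments, first payment at period 36.
Periodic rate r = 0.031/12 per month; n is counted in months.
The ordinary-annuity PV formula values the stream one period before the first payment (period 35); discount that back 35 periods:
PV₀ = 1,560 × [1 − (1+r)^−228] / r × (1+r)^−35 = €245,352.82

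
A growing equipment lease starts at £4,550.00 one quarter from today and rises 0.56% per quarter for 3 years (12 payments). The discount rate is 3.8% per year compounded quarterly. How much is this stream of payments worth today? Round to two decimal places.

Periodic rate r = 0.038/4 per quarter; n is counted in quarters.
Growing ordinary annuity: PV = PMT₁ × [1 − ((1+g)/(1+r))^n] / (r − g) = 4,550 × [1 − ((1+0.0056)/(1+r))^12] / (r − 0.0056) = £52,951.62.

£52,951.62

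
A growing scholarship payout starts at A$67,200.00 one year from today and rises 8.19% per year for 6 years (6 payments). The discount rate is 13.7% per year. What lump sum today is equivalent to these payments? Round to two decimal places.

Periodic rate r = 0.137 per year.
Growing ordinary annuity: PV = PMT₁ × [1 − ((1+g)/(1+r))^n] / (r − g) = 67,200 × [1 − ((1+0.0819)/(1+r))^6] / (r − 0.0819) = A$314,331.80.

A$314,331.80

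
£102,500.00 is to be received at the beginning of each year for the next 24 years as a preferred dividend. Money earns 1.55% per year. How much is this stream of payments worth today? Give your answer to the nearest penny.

£2,072,882.74

This is an annuity due: 24 payments of £102,500.00 at the beginning of each year.
Periodic rate r = 0.0155 per year.
PV = PMT × [(1 − (1+r)^−n)/r] × (1+r) = 102,500 × [1 − (1+r)^−24] / r × (1+r) = £2,072,882.74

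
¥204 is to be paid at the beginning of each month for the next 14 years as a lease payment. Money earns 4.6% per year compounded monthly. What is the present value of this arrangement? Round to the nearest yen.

This is an annuity due: 168 payments of ¥204 at the beginning of each month.
Periodic rate r = 0.046/12 per month; n is counted in months.
PV = PMT × [(1 − (1+r)^−n)/r] × (1+r) = 204 × [1 − (1+r)^−168] / r × (1+r) = ¥25,331

¥25,331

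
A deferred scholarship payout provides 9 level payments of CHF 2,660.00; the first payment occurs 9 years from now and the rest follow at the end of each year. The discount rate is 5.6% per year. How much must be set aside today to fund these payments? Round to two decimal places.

CHF 11,906.46

Ordinary annuity of 9 payments, first payment at period 9.
Periodic rate r = 0.056 per year.
The ordinary-annuity PV formula values the stream one period before the first payment (period 8); discount that back 8 periods:
PV₀ = 2,660 × [1 − (1+r)^−9] / r × (1+r)^−8 = CHF 11,906.46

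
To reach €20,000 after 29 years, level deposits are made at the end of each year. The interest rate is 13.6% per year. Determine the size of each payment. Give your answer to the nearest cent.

€69.10

Level ordinary annuity; solve FV = PMT × [((1+r)^n − 1)/r] for PMT.
Periodic rate r = 0.136 per year.
With n = 29: PMT = 20,000 / ([((1+r)^n − 1)/r]) = €69.10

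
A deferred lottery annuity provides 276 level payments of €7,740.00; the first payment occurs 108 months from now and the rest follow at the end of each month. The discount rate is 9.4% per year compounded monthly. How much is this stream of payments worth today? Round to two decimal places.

€378,983.40

Ordinary annuity of 276 payments, first payment at period 108.
Periodic rate r = 0.094/12 per month; n is counted in months.
The ordinary-annuity PV formula values the stream one period before the first payment (period 107); discount that back 107 periods:
PV₀ = 7,740 × [1 − (1+r)^−276] / r × (1+r)^−107 = €378,983.40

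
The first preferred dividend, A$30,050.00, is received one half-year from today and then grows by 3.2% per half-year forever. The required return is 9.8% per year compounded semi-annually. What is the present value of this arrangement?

A$1,767,647.06

Periodic rate r = 0.098/2 per half-year.
Growing perpetuity (Gordon): PV = PMT₁ / (r − g) = 30,050 / (r − 0.032) = A$1,767,647.06.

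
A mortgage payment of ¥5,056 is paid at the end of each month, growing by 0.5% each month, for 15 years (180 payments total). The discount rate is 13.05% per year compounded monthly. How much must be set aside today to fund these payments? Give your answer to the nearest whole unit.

¥559,192

Periodic rate r = 0.1305/12 per month; n is counted in months.
Growing ordinary annuity: PV = PMT₁ × [1 − ((1+g)/(1+r))^n] / (r − g) = 5,056 × [1 − ((1+0.005)/(1+r))^180] / (r − 0.005) = ¥559,192.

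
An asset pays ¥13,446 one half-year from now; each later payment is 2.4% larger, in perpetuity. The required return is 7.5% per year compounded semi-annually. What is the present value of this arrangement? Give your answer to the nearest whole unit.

Periodic rate r = 0.075/2 per half-year.
Growing perpetuity (Gordon): PV = PMT₁ / (r − g) = 13,446 / (r − 0.024) = ¥996,000.

¥996,000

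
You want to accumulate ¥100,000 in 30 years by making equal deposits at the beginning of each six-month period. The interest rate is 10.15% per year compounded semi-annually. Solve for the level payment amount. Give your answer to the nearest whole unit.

¥261

Level annuity due; solve FV = PMT × [((1+r)^n − 1)/r] × (1+r) for PMT.
Periodic rate r = 0.1015/2 per half-year; n is counted in half-years.
With n = 60: PMT = 100,000 / ([((1+r)^n − 1)/r] × (1+r)) = ¥261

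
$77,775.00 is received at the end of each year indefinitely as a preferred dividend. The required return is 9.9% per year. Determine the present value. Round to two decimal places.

$785,606.06

Periodic rate r = 0.099 per year.
Level perpetuity: PV = PMT / r = 77,775 / (0.099) = $785,606.06.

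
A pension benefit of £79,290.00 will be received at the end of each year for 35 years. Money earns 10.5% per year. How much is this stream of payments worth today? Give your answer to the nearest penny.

£732,215.74

This is an ordinary annuity: 35 payments of £79,290.00 at the end of each year.
Periodic rate r = 0.105 per year.
PV = PMT × [(1 − (1+r)^−n)/r] = 79,290 × [1 − (1+r)^−35] / r = £732,215.74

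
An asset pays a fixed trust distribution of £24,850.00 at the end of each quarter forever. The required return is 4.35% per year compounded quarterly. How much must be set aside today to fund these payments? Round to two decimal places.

£2,285,057.47

Periodic rate r = 0.0435/4 per quarter.
Level perpetuity: PV = PMT / r = 24,850 / (0.0435/4) = £2,285,057.47.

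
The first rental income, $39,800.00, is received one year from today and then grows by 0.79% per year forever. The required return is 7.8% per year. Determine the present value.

Periodic rate r = 0.078 per year.
Growing perpetuity (Gordon): PV = PMT₁ / (r − g) = 39,800 / (r − 0.0079) = $567,760.34.

$567,760.34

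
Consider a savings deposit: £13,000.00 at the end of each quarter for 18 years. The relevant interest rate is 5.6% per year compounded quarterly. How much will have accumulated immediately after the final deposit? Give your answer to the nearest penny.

£1,598,095.97

This is an ordinary annuity: 72 deposits of £13,000.00 at the end of each quarter.
Periodic rate r = 0.056/4 per quarter; n is counted in quarters.
FV = PMT × [((1+r)^n − 1)/r] = 13,000 × [(1+r)^72 − 1] / r = £1,598,095.97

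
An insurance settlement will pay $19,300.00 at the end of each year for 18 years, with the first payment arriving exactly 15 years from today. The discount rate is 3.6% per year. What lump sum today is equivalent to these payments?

$153,872.83

Ordinary annuity of 18 payments, first payment at period 15.
Periodic rate r = 0.036 per year.
The ordinary-annuity PV formula values the stream one period before the first payment (period 14); discount that back 14 periods:
PV₀ = 19,300 × [1 − (1+r)^−18] / r × (1+r)^−14 = $153,872.83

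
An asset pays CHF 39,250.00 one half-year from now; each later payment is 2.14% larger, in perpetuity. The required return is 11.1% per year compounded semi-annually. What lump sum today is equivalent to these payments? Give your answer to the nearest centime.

CHF 1,151,026.39

Periodic rate r = 0.111/2 per half-year.
Growing perpetuity (Gordon): PV = PMT₁ / (r − g) = 39,250 / (r − 0.0214) = CHF 1,151,026.39.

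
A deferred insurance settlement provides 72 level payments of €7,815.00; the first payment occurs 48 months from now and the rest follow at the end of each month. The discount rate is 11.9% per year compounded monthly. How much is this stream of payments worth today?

Ordinary annuity of 72 payments, first payment at period 48.
Periodic rate r = 0.119/12 per month; n is counted in months.
The ordinary-annuity PV formula values the stream one period before the first payment (period 47); discount that back 47 periods:
PV₀ = 7,815 × [1 − (1+r)^−72] / r × (1+r)^−47 = €252,065.53

€252,065.53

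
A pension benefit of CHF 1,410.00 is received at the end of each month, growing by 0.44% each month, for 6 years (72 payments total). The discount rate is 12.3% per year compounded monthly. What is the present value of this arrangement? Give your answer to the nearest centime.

Periodic rate r = 0.123/12 per month; n is counted in months.
Growing ordinary annuity: PV = PMT₁ × [1 − ((1+g)/(1+r))^n] / (r − g) = 1,410 × [1 − ((1+0.0044)/(1+r))^72] / (r − 0.0044) = CHF 82,365.41.

CHF 82,365.41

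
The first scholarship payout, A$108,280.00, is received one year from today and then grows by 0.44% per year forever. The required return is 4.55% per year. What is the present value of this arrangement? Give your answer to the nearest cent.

Periodic rate r = 0.0455 per year.
Growing perpetuity (Gordon): PV = PMT₁ / (r − g) = 108,280 / (r − 0.0044) = A$2,634,549.88.

A$2,634,549.88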